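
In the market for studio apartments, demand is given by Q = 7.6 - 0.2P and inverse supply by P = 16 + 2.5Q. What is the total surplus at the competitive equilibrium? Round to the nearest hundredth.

Rewriting demand in inverse form: P = 38 - 5Q.
Equilibrium: 38 - 5Q = 16 + 2.5Q, so Q* = 2.9333 and P* = 23.3333.
Total surplus is the full triangle between the curves from 0 to Q*: (1/2)(2.9333)(38 - 16) = 32.2667.

32.27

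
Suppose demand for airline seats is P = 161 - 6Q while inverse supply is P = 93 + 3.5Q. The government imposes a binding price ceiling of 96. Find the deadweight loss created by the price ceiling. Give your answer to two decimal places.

188.57

Without the control, 161 - 6Q = 93 + 3.5Q so Q* = 7.1579 and P* = 118.0526.
At the ceiling price 96, quantity supplied is (96 - 93)/3.5 = 0.8571; supply is the short side, so Q = 0.8571 trades at P = 96.
The lost-trades triangle has base Q* - 0.8571 = 6.3008 and height equal to the gap between the curves at Q = 0.8571, which is 155.8571 - 96 = 59.8571. DWL = (1/2)(6.3008)(59.8571) = 188.5725.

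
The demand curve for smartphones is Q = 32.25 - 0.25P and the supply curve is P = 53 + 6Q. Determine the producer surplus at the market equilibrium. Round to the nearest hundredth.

Rewriting demand in inverse form: P = 129 - 4Q.
Setting demand equal to supply, 76 = 10Q, so Q* = 7.6 and P* = 98.6.
The supply curve's price intercept is 53, so PS = (1/2)(Q*)(P* - 53) = (1/2)(7.6)(45.6) = 173.28.

173.28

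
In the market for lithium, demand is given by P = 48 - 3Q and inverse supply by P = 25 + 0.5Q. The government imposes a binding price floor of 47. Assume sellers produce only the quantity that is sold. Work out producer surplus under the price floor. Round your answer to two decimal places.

Without the control, 48 - 3Q = 25 + 0.5Q so Q* = 6.5714 and P* = 28.2857.
At the floor price 47, quantity demanded is (48 - 47)/3 = 0.3333; demand is the short side, so Q = 0.3333 trades at P = 47.
The supply price at Q = 0.3333 is 25.1667. PS is the trapezoid between 47 and supply over [0, 0.3333]: (1/2)[(47 - 25) + (47 - 25.1667)](0.3333) = 7.3056.

7.31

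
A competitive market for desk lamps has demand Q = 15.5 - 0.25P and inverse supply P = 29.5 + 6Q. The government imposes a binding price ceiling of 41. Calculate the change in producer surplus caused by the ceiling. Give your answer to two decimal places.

Rewriting demand in inverse form: P = 62 - 4Q.
Free-market equilibrium: 62 - 4Q = 29.5 + 6Q gives Q* = 3.25, P* = 49.
At the ceiling price 41, quantity supplied is (41 - 29.5)/6 = 1.9167; supply is the short side, so Q = 1.9167 trades at P = 41.
PS goes from (1/2)(3.25)(19.5) = 31.6875 to 11.0208 (computed as (41 - 29.5)(1.9167) - (1/2)(6)(1.9167)^2), a change of -20.6667.

-20.67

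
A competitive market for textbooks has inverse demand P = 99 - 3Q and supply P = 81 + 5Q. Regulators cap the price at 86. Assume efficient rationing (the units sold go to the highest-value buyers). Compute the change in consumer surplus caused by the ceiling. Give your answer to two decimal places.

3.91

Free-market equilibrium: 99 - 3Q = 81 + 5Q gives Q* = 2.25, P* = 92.25.
At the ceiling price 86, quantity supplied is (86 - 81)/5 = 1; supply is the short side, so Q = 1 trades at P = 86.
CS goes from (1/2)(2.25)(6.75) = 7.5938 to 11.5 (computed as (99 - 86)(1) - (1/2)(3)(1)^2), a change of 3.9062.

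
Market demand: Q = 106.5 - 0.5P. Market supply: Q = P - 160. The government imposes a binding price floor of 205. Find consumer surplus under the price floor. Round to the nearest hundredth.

16.00

Rewriting demand in inverse form: P = 213 - 2Q.
Rewriting supply in inverse form: P = 160 + Q.
Free-market equilibrium: 213 - 2Q = 160 + Q gives Q* = 17.6667, P* = 177.6667.
At P = 205, buyers demand (213 - 205)/2 = 4 while sellers would supply more, so the quantity traded is 4 at price 205.
CS is the triangle under demand above 205: (1/2)(4)(213 - 205) = 16.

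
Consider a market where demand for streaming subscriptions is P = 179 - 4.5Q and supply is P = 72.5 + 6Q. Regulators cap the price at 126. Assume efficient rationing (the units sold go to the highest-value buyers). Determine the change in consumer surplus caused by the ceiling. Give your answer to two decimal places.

Without the control, 179 - 4.5Q = 72.5 + 6Q so Q* = 10.1429 and P* = 133.3571.
At the ceiling price 126, quantity supplied is (126 - 72.5)/6 = 8.9167; supply is the short side, so Q = 8.9167 trades at P = 126.
CS goes from (1/2)(10.1429)(45.6429) = 231.4745 to 293.6927 (computed as (179 - 126)(8.9167) - (1/2)(4.5)(8.9167)^2), a change of 62.2182.

62.22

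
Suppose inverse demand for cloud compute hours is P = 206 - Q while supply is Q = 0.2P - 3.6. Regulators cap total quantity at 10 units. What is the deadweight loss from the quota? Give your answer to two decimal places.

1365.33

Rewriting supply in inverse form: P = 18 + 5Q.
Without the quota, 206 - Q = 18 + 5Q gives Q* = 31.3333.
At Q = 10 the demand price is 206 - (10) = 196 and the supply price is 18 + 5(10) = 68.
DWL = (1/2)(gap between curves at 10) x (Q* - 10) = (1/2)(128)(21.3333) = 1365.3333.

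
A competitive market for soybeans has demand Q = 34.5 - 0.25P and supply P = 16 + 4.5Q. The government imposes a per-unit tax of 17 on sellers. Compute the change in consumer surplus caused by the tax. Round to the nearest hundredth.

Rewriting demand in inverse form: P = 138 - 4Q.
Without the tax, 138 - 4Q = 16 + 4.5Q so Q* = 14.3529 and P* = 80.5882.
With the tax, sellers need 17 more per unit: 138 - 4Q = 16 + 4.5Q + 17, so Q_t = 12.3529. Buyers pay P_b = 88.5882; sellers receive P_s = P_b - 17 = 71.5882.
Consumers lose the trapezoid between P* and P_b out to Q_t plus the triangle from Q_t to Q*: change in CS = 305.1903 - 412.0138 = -106.8235.

-106.82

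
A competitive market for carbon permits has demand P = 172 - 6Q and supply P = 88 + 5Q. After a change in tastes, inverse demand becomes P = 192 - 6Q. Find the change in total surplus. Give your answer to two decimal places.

Initial equilibrium: Q_0 = 7.6364, P_0 = 126.1818; CS_0 = (1/2)(7.6364)(45.8182) = 174.9421, PS_0 = (1/2)(7.6364)(38.1818) = 145.7851.
New equilibrium: 192 - 6Q = 88 + 5Q gives Q_1 = 9.4545, P_1 = 135.2727; CS_1 = 268.1653, PS_1 = 223.4711.
Change in total surplus = (268.1653 + 223.4711) - (174.9421 + 145.7851) = 170.9091.

170.91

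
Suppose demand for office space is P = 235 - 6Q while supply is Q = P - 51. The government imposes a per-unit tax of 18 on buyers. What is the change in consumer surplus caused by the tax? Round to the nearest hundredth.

Rewriting supply in inverse form: P = 51 + Q.
Pre-tax equilibrium: 235 - 6Q = 51 + Q gives Q* = 26.2857, P* = 77.2857.
A tax on buyers shifts demand down by 18: (235 - 18) - 6Q = 51 + Q, so Q_t = 23.7143. Buyers pay P_b = 92.7143; sellers receive P_s = P_b - 18 = 74.7143.
Consumers lose the trapezoid between P* and P_b out to Q_t plus the triangle from Q_t to Q*: change in CS = 1687.102 - 2072.8163 = -385.7143.

-385.71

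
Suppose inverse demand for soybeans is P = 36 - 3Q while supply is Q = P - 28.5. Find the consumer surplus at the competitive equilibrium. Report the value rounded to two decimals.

5.27

Rewriting supply in inverse form: P = 28.5 + Q.
Set 36 - 3Q = 28.5 + Q, which gives 7.5 = 4Q, so Q* = 1.875 and P* = 36 - 3(1.875) = 30.375.
CS is the area between the demand curve and P* from 0 to Q*: (1/2)(1.875)(5.625) = 5.2734.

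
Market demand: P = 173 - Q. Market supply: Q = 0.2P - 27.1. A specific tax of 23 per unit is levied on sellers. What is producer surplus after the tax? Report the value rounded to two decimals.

14.60

Rewriting supply in inverse form: P = 135.5 + 5Q.
Without the tax, 173 - Q = 135.5 + 5Q so Q* = 6.25 and P* = 166.75.
A tax on sellers shifts supply up by 23: 173 - Q = 135.5 + 5Q + 23, so Q_t = 2.4167. Buyers pay P_b = 170.5833; sellers receive P_s = P_b - 23 = 147.5833.
Producer surplus is the triangle above supply below P_s: (1/2)(2.4167)(147.5833 - 135.5) = 14.6007.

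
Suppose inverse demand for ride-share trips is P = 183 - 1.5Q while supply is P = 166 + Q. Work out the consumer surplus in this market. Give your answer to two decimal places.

Set 183 - 1.5Q = 166 + Q, which gives 17 = 2.5Q, so Q* = 6.8 and P* = 183 - 1.5(6.8) = 172.8.
The demand choke price is 183, so CS = (1/2)(Q*)(183 - P*) = (1/2)(6.8)(10.2) = 34.68.

34.68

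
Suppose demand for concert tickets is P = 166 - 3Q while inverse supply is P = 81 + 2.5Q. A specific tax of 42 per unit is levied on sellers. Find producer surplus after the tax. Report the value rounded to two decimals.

76.40

Pre-tax equilibrium: 166 - 3Q = 81 + 2.5Q gives Q* = 15.4545, P* = 119.6364.
With the tax, sellers need 42 more per unit: 166 - 3Q = 81 + 2.5Q + 42, so Q_t = 7.8182. Buyers pay P_b = 142.5455; sellers receive P_s = P_b - 42 = 100.5455.
PS = (1/2)(Q_t)(P_s - 81) = (1/2)(7.8182)(19.5455) = 76.405.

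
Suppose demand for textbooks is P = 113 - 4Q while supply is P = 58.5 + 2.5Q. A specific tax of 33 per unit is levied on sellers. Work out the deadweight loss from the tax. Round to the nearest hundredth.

83.77

Without the tax, 113 - 4Q = 58.5 + 2.5Q so Q* = 8.3846 and P* = 79.4615.
A tax on sellers shifts supply up by 33: 113 - 4Q = 58.5 + 2.5Q + 33, so Q_t = 3.3077. Buyers pay P_b = 99.7692; sellers receive P_s = P_b - 33 = 66.7692.
Deadweight loss is the triangle between the curves from Q_t to Q*: (1/2)(8.3846 - 3.3077)(33) = 83.7692.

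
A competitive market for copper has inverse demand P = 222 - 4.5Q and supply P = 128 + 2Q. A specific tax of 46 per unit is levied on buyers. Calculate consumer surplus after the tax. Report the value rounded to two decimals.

Pre-tax equilibrium: 222 - 4.5Q = 128 + 2Q gives Q* = 14.4615, P* = 156.9231.
A tax on buyers shifts demand down by 46: (222 - 46) - 4.5Q = 128 + 2Q, so Q_t = 7.3846. Buyers pay P_b = 188.7692; sellers receive P_s = P_b - 46 = 142.7692.
Consumer surplus is the triangle under demand above P_b: (1/2)(7.3846)(222 - 188.7692) = 122.6982.

122.70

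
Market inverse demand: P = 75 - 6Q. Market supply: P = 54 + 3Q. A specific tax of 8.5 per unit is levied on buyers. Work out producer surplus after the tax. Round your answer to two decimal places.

Pre-tax equilibrium: 75 - 6Q = 54 + 3Q gives Q* = 2.3333, P* = 61.
With the tax, buyers' net willingness to pay falls by 8.5: (75 - 8.5) - 6Q = 54 + 3Q, so Q_t = 1.3889. Buyers pay P_b = 66.6667; sellers receive P_s = P_b - 8.5 = 58.1667.
Producer surplus is the triangle above supply below P_s: (1/2)(1.3889)(58.1667 - 54) = 2.8935.

2.89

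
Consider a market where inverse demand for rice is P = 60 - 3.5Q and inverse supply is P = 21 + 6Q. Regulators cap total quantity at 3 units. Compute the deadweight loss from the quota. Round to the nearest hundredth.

5.80

Unrestricted equilibrium: Q* = (60 - 21)/(3.5 + 6) = 4.1053.
At Q = 3 the demand price is 60 - 3.5(3) = 49.5 and the supply price is 21 + 6(3) = 39.
Deadweight loss is the triangle between the curves from 3 to 4.1053: (1/2)(49.5 - 39)(4.1053 - 3) = 5.8026.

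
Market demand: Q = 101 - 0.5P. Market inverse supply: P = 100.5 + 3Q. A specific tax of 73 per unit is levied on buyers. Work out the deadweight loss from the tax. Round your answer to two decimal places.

Rewriting demand in inverse form: P = 202 - 2Q.
Without the tax, 202 - 2Q = 100.5 + 3Q so Q* = 20.3 and P* = 161.4.
A tax on buyers shifts demand down by 73: (202 - 73) - 2Q = 100.5 + 3Q, so Q_t = 5.7. Buyers pay P_b = 190.6; sellers receive P_s = P_b - 73 = 117.6.
The welfare triangle lost has base Q* - Q_t = 14.6 and height t = 73, so DWL = (1/2)(14.6)(73) = 532.9.

532.90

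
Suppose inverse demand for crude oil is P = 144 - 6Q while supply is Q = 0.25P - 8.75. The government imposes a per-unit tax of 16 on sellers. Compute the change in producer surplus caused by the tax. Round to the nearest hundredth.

-64.64

Rewriting supply in inverse form: P = 35 + 4Q.
Pre-tax equilibrium: 144 - 6Q = 35 + 4Q gives Q* = 10.9, P* = 78.6.
With the tax, sellers need 16 more per unit: 144 - 6Q = 35 + 4Q + 16, so Q_t = 9.3. Buyers pay P_b = 88.2; sellers receive P_s = P_b - 16 = 72.2.
PS falls from (1/2)(10.9)(43.6) = 237.62 to (1/2)(9.3)(37.2) = 172.98, a change of -64.64.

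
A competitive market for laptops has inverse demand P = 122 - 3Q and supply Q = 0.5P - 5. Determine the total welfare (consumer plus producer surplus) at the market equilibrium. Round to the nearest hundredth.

Rewriting supply in inverse form: P = 10 + 2Q.
Set 122 - 3Q = 10 + 2Q, which gives 112 = 5Q, so Q* = 22.4 and P* = 122 - 3(22.4) = 54.8.
Total surplus is the full triangle between the curves from 0 to Q*: (1/2)(22.4)(122 - 10) = 1254.4.

1254.40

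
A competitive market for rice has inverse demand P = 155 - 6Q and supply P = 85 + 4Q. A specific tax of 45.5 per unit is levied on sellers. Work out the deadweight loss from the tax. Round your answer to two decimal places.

103.51

Pre-tax equilibrium: 155 - 6Q = 85 + 4Q gives Q* = 7, P* = 113.
With the tax, sellers need 45.5 more per unit: 155 - 6Q = 85 + 4Q + 45.5, so Q_t = 2.45. Buyers pay P_b = 140.3; sellers receive P_s = P_b - 45.5 = 94.8.
Deadweight loss is the triangle between the curves from Q_t to Q*: (1/2)(7 - 2.45)(45.5) = 103.5125.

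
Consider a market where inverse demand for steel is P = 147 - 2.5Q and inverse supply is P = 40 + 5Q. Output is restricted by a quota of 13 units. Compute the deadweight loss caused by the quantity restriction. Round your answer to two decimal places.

6.02

Unrestricted equilibrium: Q* = (147 - 40)/(2.5 + 5) = 14.2667.
At Q = 13 the demand price is 147 - 2.5(13) = 114.5 and the supply price is 40 + 5(13) = 105.
DWL = (1/2)(gap between curves at 13) x (Q* - 13) = (1/2)(9.5)(1.2667) = 6.0167.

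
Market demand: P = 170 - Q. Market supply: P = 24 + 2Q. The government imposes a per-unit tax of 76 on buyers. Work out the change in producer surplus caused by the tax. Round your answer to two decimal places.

Pre-tax equilibrium: 170 - Q = 24 + 2Q gives Q* = 48.6667, P* = 121.3333.
With the tax, buyers' net willingness to pay falls by 76: (170 - 76) - Q = 24 + 2Q, so Q_t = 23.3333. Buyers pay P_b = 146.6667; sellers receive P_s = P_b - 76 = 70.6667.
Producers lose the trapezoid between P_s and P* out to Q_t plus the triangle from Q_t to Q*: change in PS = 544.4444 - 2368.4444 = -1824.

-1824.00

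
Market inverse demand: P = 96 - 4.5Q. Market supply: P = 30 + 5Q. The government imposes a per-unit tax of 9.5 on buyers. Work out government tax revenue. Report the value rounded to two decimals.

56.50

Without the tax, 96 - 4.5Q = 30 + 5Q so Q* = 6.9474 and P* = 64.7368.
A tax on buyers shifts demand down by 9.5: (96 - 9.5) - 4.5Q = 30 + 5Q, so Q_t = 5.9474. Buyers pay P_b = 69.2368; sellers receive P_s = P_b - 9.5 = 59.7368.
Tax revenue = t x Q_t = 9.5 x 5.9474 = 56.5.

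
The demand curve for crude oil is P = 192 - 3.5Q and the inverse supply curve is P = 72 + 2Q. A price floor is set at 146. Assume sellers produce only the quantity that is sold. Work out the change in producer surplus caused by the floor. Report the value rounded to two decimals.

Free-market equilibrium: 192 - 3.5Q = 72 + 2Q gives Q* = 21.8182, P* = 115.6364.
At P = 146, buyers demand (192 - 146)/3.5 = 13.1429 while sellers would supply more, so the quantity traded is 13.1429 at price 146.
PS goes from (1/2)(21.8182)(43.6364) = 476.0331 to 799.8367 (computed as (146 - 72)(13.1429) - (1/2)(2)(13.1429)^2), a change of 323.8037.

323.80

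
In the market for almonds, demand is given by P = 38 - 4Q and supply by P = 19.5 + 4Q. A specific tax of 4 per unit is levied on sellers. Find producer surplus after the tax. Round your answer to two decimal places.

6.57

Without the tax, 38 - 4Q = 19.5 + 4Q so Q* = 2.3125 and P* = 28.75.
With the tax, sellers need 4 more per unit: 38 - 4Q = 19.5 + 4Q + 4, so Q_t = 1.8125. Buyers pay P_b = 30.75; sellers receive P_s = P_b - 4 = 26.75.
Producer surplus is the triangle above supply below P_s: (1/2)(1.8125)(26.75 - 19.5) = 6.5703.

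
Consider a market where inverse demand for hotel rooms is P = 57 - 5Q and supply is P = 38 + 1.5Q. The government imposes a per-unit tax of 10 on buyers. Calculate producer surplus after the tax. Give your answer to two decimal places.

Pre-tax equilibrium: 57 - 5Q = 38 + 1.5Q gives Q* = 2.9231, P* = 42.3846.
A tax on buyers shifts demand down by 10: (57 - 10) - 5Q = 38 + 1.5Q, so Q_t = 1.3846. Buyers pay P_b = 50.0769; sellers receive P_s = P_b - 10 = 40.0769.
Producer surplus is the triangle above supply below P_s: (1/2)(1.3846)(40.0769 - 38) = 1.4379.

1.44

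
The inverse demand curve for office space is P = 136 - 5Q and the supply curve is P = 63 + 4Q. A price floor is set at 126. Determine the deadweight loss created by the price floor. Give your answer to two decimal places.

168.06

Free-market equilibrium: 136 - 5Q = 63 + 4Q gives Q* = 8.1111, P* = 95.4444.
At the floor price 126, quantity demanded is (136 - 126)/5 = 2; demand is the short side, so Q = 2 trades at P = 126.
At Q = 2 the demand price is 126 and the supply price is 71. Deadweight loss is the triangle between the curves from 2 to 8.1111: (1/2)(126 - 71)(8.1111 - 2) = 168.0556.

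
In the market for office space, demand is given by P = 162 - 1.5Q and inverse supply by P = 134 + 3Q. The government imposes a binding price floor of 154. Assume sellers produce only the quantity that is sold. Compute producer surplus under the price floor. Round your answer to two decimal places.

64.00

Without the control, 162 - 1.5Q = 134 + 3Q so Q* = 6.2222 and P* = 152.6667.
At P = 154, buyers demand (162 - 154)/1.5 = 5.3333 while sellers would supply more, so the quantity traded is 5.3333 at price 154.
The supply price at Q = 5.3333 is 150. PS is the trapezoid between 154 and supply over [0, 5.3333]: (1/2)[(154 - 134) + (154 - 150)](5.3333) = 64.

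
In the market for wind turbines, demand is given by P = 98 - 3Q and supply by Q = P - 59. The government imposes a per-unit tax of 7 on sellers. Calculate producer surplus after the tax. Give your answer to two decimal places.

Rewriting supply in inverse form: P = 59 + Q.
Without the tax, 98 - 3Q = 59 + Q so Q* = 9.75 and P* = 68.75.
With the tax, sellers need 7 more per unit: 98 - 3Q = 59 + Q + 7, so Q_t = 8. Buyers pay P_b = 74; sellers receive P_s = P_b - 7 = 67.
PS = (1/2)(Q_t)(P_s - 59) = (1/2)(8)(8) = 32.

32.00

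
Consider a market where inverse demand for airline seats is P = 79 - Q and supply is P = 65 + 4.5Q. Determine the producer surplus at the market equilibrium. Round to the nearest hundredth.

Setting demand equal to supply, 14 = 5.5Q, so Q* = 2.5455 and P* = 76.4545.
Producer surplus is the triangle above supply below P*: (1/2)(2.5455)(76.4545 - 65) = (1/2)(2.5455)(11.4545) = 14.5785.

14.58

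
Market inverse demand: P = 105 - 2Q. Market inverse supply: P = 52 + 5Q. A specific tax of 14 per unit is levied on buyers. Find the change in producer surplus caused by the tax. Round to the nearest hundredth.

Without the tax, 105 - 2Q = 52 + 5Q so Q* = 7.5714 and P* = 89.8571.
A tax on buyers shifts demand down by 14: (105 - 14) - 2Q = 52 + 5Q, so Q_t = 5.5714. Buyers pay P_b = 93.8571; sellers receive P_s = P_b - 14 = 79.8571.
Producers lose the trapezoid between P_s and P* out to Q_t plus the triangle from Q_t to Q*: change in PS = 77.602 - 143.3163 = -65.7143.

-65.71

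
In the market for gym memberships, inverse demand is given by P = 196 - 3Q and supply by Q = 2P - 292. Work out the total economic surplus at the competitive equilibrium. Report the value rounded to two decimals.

Rewriting supply in inverse form: P = 146 + 0.5Q.
Set 196 - 3Q = 146 + 0.5Q, which gives 50 = 3.5Q, so Q* = 14.2857 and P* = 196 - 3(14.2857) = 153.1429.
Total surplus is the full triangle between the curves from 0 to Q*: (1/2)(14.2857)(196 - 146) = 357.1429.

357.14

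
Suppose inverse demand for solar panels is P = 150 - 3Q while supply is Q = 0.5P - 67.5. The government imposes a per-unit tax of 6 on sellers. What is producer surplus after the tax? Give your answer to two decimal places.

Rewriting supply in inverse form: P = 135 + 2Q.
Pre-tax equilibrium: 150 - 3Q = 135 + 2Q gives Q* = 3, P* = 141.
With the tax, sellers need 6 more per unit: 150 - 3Q = 135 + 2Q + 6, so Q_t = 1.8. Buyers pay P_b = 144.6; sellers receive P_s = P_b - 6 = 138.6.
PS = (1/2)(Q_t)(P_s - 135) = (1/2)(1.8)(3.6) = 3.24.

3.24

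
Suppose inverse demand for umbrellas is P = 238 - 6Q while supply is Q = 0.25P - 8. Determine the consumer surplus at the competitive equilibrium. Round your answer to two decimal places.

1273.08

Rewriting supply in inverse form: P = 32 + 4Q.
Set 238 - 6Q = 32 + 4Q, which gives 206 = 10Q, so Q* = 20.6 and P* = 238 - 6(20.6) = 114.4.
The demand choke price is 238, so CS = (1/2)(Q*)(238 - P*) = (1/2)(20.6)(123.6) = 1273.08.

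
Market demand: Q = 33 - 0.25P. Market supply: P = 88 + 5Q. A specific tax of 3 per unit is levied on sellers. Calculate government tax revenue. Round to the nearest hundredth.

Rewriting demand in inverse form: P = 132 - 4Q.
Without the tax, 132 - 4Q = 88 + 5Q so Q* = 4.8889 and P* = 112.4444.
A tax on sellers shifts supply up by 3: 132 - 4Q = 88 + 5Q + 3, so Q_t = 4.5556. Buyers pay P_b = 113.7778; sellers receive P_s = P_b - 3 = 110.7778.
Tax revenue = t x Q_t = 3 x 4.5556 = 13.6667.

13.67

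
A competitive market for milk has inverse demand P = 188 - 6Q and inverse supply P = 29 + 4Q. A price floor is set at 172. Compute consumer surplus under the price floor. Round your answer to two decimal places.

21.33

Without the control, 188 - 6Q = 29 + 4Q so Q* = 15.9 and P* = 92.6.
At P = 172, buyers demand (188 - 172)/6 = 2.6667 while sellers would supply more, so the quantity traded is 2.6667 at price 172.
CS is the triangle under demand above 172: (1/2)(2.6667)(188 - 172) = 21.3333.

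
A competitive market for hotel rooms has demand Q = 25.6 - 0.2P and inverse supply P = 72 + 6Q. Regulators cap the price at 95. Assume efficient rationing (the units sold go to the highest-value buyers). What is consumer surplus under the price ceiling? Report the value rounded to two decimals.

Rewriting demand in inverse form: P = 128 - 5Q.
Free-market equilibrium: 128 - 5Q = 72 + 6Q gives Q* = 5.0909, P* = 102.5455.
At P = 95, sellers supply (95 - 72)/6 = 3.8333 while buyers want more, so the quantity traded is 3.8333 at price 95.
The demand price at Q = 3.8333 is 108.8333. CS is the trapezoid between demand and 95 over [0, 3.8333]: (1/2)[(128 - 95) + (108.8333 - 95)](3.8333) = 89.7639.

89.76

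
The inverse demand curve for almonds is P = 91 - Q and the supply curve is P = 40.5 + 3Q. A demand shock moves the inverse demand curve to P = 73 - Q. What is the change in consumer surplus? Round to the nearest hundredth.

Initial equilibrium: Q_0 = 12.625, P_0 = 78.375; CS_0 = (1/2)(12.625)(12.625) = 79.6953, PS_0 = (1/2)(12.625)(37.875) = 239.0859.
New equilibrium: 73 - Q = 40.5 + 3Q gives Q_1 = 8.125, P_1 = 64.875; CS_1 = 33.0078, PS_1 = 99.0234.
Change in consumer surplus = 33.0078 - 79.6953 = -46.6875.

-46.69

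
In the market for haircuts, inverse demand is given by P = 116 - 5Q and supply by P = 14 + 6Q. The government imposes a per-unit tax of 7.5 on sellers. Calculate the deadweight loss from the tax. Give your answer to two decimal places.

Without the tax, 116 - 5Q = 14 + 6Q so Q* = 9.2727 and P* = 69.6364.
With the tax, sellers need 7.5 more per unit: 116 - 5Q = 14 + 6Q + 7.5, so Q_t = 8.5909. Buyers pay P_b = 73.0455; sellers receive P_s = P_b - 7.5 = 65.5455.
Deadweight loss is the triangle between the curves from Q_t to Q*: (1/2)(9.2727 - 8.5909)(7.5) = 2.5568.

2.56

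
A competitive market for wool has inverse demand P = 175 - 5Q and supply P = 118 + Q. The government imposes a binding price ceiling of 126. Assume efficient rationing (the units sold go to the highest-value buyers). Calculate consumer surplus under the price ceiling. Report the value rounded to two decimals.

232.00

Without the control, 175 - 5Q = 118 + Q so Q* = 9.5 and P* = 127.5.
At the ceiling price 126, quantity supplied is (126 - 118)/1 = 8; supply is the short side, so Q = 8 trades at P = 126.
The demand price at Q = 8 is 135. CS is the trapezoid between demand and 126 over [0, 8]: (1/2)[(175 - 126) + (135 - 126)](8) = 232.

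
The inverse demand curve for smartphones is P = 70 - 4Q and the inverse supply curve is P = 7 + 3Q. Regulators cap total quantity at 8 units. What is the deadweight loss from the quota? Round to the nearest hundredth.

Without the quota, 70 - 4Q = 7 + 3Q gives Q* = 9.
At Q = 8 the demand price is 70 - 4(8) = 38 and the supply price is 7 + 3(8) = 31.
DWL = (1/2)(gap between curves at 8) x (Q* - 8) = (1/2)(7)(1) = 3.5.

3.50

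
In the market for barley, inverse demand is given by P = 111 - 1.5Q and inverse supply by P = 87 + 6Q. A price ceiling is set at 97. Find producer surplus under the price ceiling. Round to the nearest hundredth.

Free-market equilibrium: 111 - 1.5Q = 87 + 6Q gives Q* = 3.2, P* = 106.2.
At the ceiling price 97, quantity supplied is (97 - 87)/6 = 1.6667; supply is the short side, so Q = 1.6667 trades at P = 97.
PS is the triangle above supply below 97: (1/2)(1.6667)(97 - 87) = 8.3333.

8.33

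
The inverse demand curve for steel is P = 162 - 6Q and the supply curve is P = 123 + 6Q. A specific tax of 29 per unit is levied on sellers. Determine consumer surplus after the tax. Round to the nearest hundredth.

Pre-tax equilibrium: 162 - 6Q = 123 + 6Q gives Q* = 3.25, P* = 142.5.
A tax on sellers shifts supply up by 29: 162 - 6Q = 123 + 6Q + 29, so Q_t = 0.8333. Buyers pay P_b = 157; sellers receive P_s = P_b - 29 = 128.
Consumer surplus is the triangle under demand above P_b: (1/2)(0.8333)(162 - 157) = 2.0833.

2.08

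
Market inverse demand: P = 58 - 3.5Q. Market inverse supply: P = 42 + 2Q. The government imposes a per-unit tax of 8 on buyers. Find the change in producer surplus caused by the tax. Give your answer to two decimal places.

-6.35

Without the tax, 58 - 3.5Q = 42 + 2Q so Q* = 2.9091 and P* = 47.8182.
A tax on buyers shifts demand down by 8: (58 - 8) - 3.5Q = 42 + 2Q, so Q_t = 1.4545. Buyers pay P_b = 52.9091; sellers receive P_s = P_b - 8 = 44.9091.
Producers lose the trapezoid between P_s and P* out to Q_t plus the triangle from Q_t to Q*: change in PS = 2.1157 - 8.4628 = -6.3471.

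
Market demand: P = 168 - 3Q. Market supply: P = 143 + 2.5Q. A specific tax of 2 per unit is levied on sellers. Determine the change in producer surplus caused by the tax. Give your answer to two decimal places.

Pre-tax equilibrium: 168 - 3Q = 143 + 2.5Q gives Q* = 4.5455, P* = 154.3636.
A tax on sellers shifts supply up by 2: 168 - 3Q = 143 + 2.5Q + 2, so Q_t = 4.1818. Buyers pay P_b = 155.4545; sellers receive P_s = P_b - 2 = 153.4545.
Producers lose the trapezoid between P_s and P* out to Q_t plus the triangle from Q_t to Q*: change in PS = 21.8595 - 25.8264 = -3.9669.

-3.97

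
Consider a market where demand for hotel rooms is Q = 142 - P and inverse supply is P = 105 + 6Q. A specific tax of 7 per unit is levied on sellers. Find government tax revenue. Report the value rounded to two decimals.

30.00

Rewriting demand in inverse form: P = 142 - Q.
Without the tax, 142 - Q = 105 + 6Q so Q* = 5.2857 and P* = 136.7143.
A tax on sellers shifts supply up by 7: 142 - Q = 105 + 6Q + 7, so Q_t = 4.2857. Buyers pay P_b = 137.7143; sellers receive P_s = P_b - 7 = 130.7143.
Tax revenue = t x Q_t = 7 x 4.2857 = 30.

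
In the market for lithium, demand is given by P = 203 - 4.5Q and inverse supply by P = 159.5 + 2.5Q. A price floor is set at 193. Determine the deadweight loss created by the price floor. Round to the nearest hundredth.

55.78

Free-market equilibrium: 203 - 4.5Q = 159.5 + 2.5Q gives Q* = 6.2143, P* = 175.0357.
At P = 193, buyers demand (203 - 193)/4.5 = 2.2222 while sellers would supply more, so the quantity traded is 2.2222 at price 193.
At Q = 2.2222 the demand price is 193 and the supply price is 165.0556. Deadweight loss is the triangle between the curves from 2.2222 to 6.2143: (1/2)(193 - 165.0556)(6.2143 - 2.2222) = 55.778.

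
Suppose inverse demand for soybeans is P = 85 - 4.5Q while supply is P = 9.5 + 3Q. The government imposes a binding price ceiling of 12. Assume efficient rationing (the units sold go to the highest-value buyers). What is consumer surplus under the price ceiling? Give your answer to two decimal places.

59.27

Free-market equilibrium: 85 - 4.5Q = 9.5 + 3Q gives Q* = 10.0667, P* = 39.7.
At the ceiling price 12, quantity supplied is (12 - 9.5)/3 = 0.8333; supply is the short side, so Q = 0.8333 trades at P = 12.
The demand price at Q = 0.8333 is 81.25. CS is the trapezoid between demand and 12 over [0, 0.8333]: (1/2)[(85 - 12) + (81.25 - 12)](0.8333) = 59.2708.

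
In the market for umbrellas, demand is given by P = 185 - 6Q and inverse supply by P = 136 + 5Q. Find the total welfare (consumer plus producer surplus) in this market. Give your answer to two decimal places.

Set 185 - 6Q = 136 + 5Q, which gives 49 = 11Q, so Q* = 4.4545 and P* = 185 - 6(4.4545) = 158.2727.
CS = (1/2)(4.4545)(26.7273) = 59.5289 and PS = (1/2)(4.4545)(22.2727) = 49.6074, so total surplus = 109.1364.

109.14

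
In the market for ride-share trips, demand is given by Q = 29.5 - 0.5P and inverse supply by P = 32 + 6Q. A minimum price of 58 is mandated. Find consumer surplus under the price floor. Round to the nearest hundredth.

0.25

Rewriting demand in inverse form: P = 59 - 2Q.
Free-market equilibrium: 59 - 2Q = 32 + 6Q gives Q* = 3.375, P* = 52.25.
At P = 58, buyers demand (59 - 58)/2 = 0.5 while sellers would supply more, so the quantity traded is 0.5 at price 58.
CS is the triangle under demand above 58: (1/2)(0.5)(59 - 58) = 0.25.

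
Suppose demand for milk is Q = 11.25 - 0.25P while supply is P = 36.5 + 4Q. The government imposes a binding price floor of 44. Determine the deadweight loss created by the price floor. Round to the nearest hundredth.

Rewriting demand in inverse form: P = 45 - 4Q.
Without the control, 45 - 4Q = 36.5 + 4Q so Q* = 1.0625 and P* = 40.75.
At P = 44, buyers demand (45 - 44)/4 = 0.25 while sellers would supply more, so the quantity traded is 0.25 at price 44.
The lost-trades triangle has base Q* - 0.25 = 0.8125 and height equal to the gap between the curves at Q = 0.25, which is 44 - 37.5 = 6.5. DWL = (1/2)(0.8125)(6.5) = 2.6406.

2.64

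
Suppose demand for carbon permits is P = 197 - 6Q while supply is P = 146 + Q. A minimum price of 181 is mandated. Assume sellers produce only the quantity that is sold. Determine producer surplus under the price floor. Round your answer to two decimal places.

89.78

Free-market equilibrium: 197 - 6Q = 146 + Q gives Q* = 7.2857, P* = 153.2857.
At the floor price 181, quantity demanded is (197 - 181)/6 = 2.6667; demand is the short side, so Q = 2.6667 trades at P = 181.
The supply price at Q = 2.6667 is 148.6667. PS is the trapezoid between 181 and supply over [0, 2.6667]: (1/2)[(181 - 146) + (181 - 148.6667)](2.6667) = 89.7778.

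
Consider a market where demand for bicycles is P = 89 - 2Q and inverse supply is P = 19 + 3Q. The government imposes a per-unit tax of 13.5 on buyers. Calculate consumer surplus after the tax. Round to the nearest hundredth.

127.69

Without the tax, 89 - 2Q = 19 + 3Q so Q* = 14 and P* = 61.
A tax on buyers shifts demand down by 13.5: (89 - 13.5) - 2Q = 19 + 3Q, so Q_t = 11.3. Buyers pay P_b = 66.4; sellers receive P_s = P_b - 13.5 = 52.9.
CS = (1/2)(Q_t)(89 - P_b) = (1/2)(11.3)(22.6) = 127.69.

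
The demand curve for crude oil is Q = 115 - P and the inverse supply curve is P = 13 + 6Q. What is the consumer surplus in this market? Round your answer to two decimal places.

Rewriting demand in inverse form: P = 115 - Q.
Set 115 - Q = 13 + 6Q, which gives 102 = 7Q, so Q* = 14.5714 and P* = 115 - (14.5714) = 100.4286.
Consumer surplus is the triangle under demand above P*: (1/2)(14.5714)(115 - 100.4286) = (1/2)(14.5714)(14.5714) = 106.1633.

106.16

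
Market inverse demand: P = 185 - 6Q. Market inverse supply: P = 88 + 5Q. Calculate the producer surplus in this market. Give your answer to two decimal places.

Equilibrium: 185 - 6Q = 88 + 5Q, so Q* = 8.8182 and P* = 132.0909.
Producer surplus is the triangle above supply below P*: (1/2)(8.8182)(132.0909 - 88) = (1/2)(8.8182)(44.0909) = 194.4008.

194.40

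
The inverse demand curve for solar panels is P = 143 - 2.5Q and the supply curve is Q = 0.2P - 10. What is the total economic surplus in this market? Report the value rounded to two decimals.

576.60

Rewriting supply in inverse form: P = 50 + 5Q.
Equilibrium: 143 - 2.5Q = 50 + 5Q, so Q* = 12.4 and P* = 112.
Total surplus is the full triangle between the curves from 0 to Q*: (1/2)(12.4)(143 - 50) = 576.6.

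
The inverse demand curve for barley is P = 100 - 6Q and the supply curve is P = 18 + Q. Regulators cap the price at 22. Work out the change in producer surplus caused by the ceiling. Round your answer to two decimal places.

-60.61

Free-market equilibrium: 100 - 6Q = 18 + Q gives Q* = 11.7143, P* = 29.7143.
At the ceiling price 22, quantity supplied is (22 - 18)/1 = 4; supply is the short side, so Q = 4 trades at P = 22.
PS goes from (1/2)(11.7143)(11.7143) = 68.6122 to 8 (computed as (22 - 18)(4) - (1/2)(1)(4)^2), a change of -60.6122.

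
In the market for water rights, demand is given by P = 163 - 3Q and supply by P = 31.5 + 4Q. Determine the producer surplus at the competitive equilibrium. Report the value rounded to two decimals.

Set 163 - 3Q = 31.5 + 4Q, which gives 131.5 = 7Q, so Q* = 18.7857 and P* = 163 - 3(18.7857) = 106.6429.
The supply curve's price intercept is 31.5, so PS = (1/2)(Q*)(P* - 31.5) = (1/2)(18.7857)(75.1429) = 705.8061.

705.81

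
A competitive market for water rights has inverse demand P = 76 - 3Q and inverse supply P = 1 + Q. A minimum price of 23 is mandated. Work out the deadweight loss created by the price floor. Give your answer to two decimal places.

2.35

Without the control, 76 - 3Q = 1 + Q so Q* = 18.75 and P* = 19.75.
At P = 23, buyers demand (76 - 23)/3 = 17.6667 while sellers would supply more, so the quantity traded is 17.6667 at price 23.
At Q = 17.6667 the demand price is 23 and the supply price is 18.6667. Deadweight loss is the triangle between the curves from 17.6667 to 18.75: (1/2)(23 - 18.6667)(18.75 - 17.6667) = 2.3472.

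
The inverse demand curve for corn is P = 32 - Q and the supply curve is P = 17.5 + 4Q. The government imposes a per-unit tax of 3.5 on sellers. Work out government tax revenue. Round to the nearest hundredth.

7.70

Pre-tax equilibrium: 32 - Q = 17.5 + 4Q gives Q* = 2.9, P* = 29.1.
With the tax, sellers need 3.5 more per unit: 32 - Q = 17.5 + 4Q + 3.5, so Q_t = 2.2. Buyers pay P_b = 29.8; sellers receive P_s = P_b - 3.5 = 26.3.
Tax revenue = t x Q_t = 3.5 x 2.2 = 7.7.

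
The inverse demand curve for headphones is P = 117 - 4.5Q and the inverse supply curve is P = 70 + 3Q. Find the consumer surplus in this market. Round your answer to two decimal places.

88.36

Equilibrium: 117 - 4.5Q = 70 + 3Q, so Q* = 6.2667 and P* = 88.8.
Consumer surplus is the triangle under demand above P*: (1/2)(6.2667)(117 - 88.8) = (1/2)(6.2667)(28.2) = 88.36.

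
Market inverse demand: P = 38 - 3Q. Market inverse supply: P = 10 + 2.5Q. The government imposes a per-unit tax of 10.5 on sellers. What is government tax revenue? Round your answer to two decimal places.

33.41

Without the tax, 38 - 3Q = 10 + 2.5Q so Q* = 5.0909 and P* = 22.7273.
With the tax, sellers need 10.5 more per unit: 38 - 3Q = 10 + 2.5Q + 10.5, so Q_t = 3.1818. Buyers pay P_b = 28.4545; sellers receive P_s = P_b - 10.5 = 17.9545.
Tax revenue = t x Q_t = 10.5 x 3.1818 = 33.4091.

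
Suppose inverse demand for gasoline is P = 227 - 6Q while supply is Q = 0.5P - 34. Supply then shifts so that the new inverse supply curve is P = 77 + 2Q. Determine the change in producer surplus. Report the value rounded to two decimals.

Rewriting supply in inverse form: P = 68 + 2Q.
Initial equilibrium: Q_0 = 19.875, P_0 = 107.75; CS_0 = (1/2)(19.875)(119.25) = 1185.0469, PS_0 = (1/2)(19.875)(39.75) = 395.0156.
New equilibrium: 227 - 6Q = 77 + 2Q gives Q_1 = 18.75, P_1 = 114.5; CS_1 = 1054.6875, PS_1 = 351.5625.
Change in producer surplus = 351.5625 - 395.0156 = -43.4531.

-43.45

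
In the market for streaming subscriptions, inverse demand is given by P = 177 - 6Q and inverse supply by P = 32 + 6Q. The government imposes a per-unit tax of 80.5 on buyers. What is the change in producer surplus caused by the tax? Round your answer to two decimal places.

-351.35

Pre-tax equilibrium: 177 - 6Q = 32 + 6Q gives Q* = 12.0833, P* = 104.5.
With the tax, buyers' net willingness to pay falls by 80.5: (177 - 80.5) - 6Q = 32 + 6Q, so Q_t = 5.375. Buyers pay P_b = 144.75; sellers receive P_s = P_b - 80.5 = 64.25.
Producers lose the trapezoid between P_s and P* out to Q_t plus the triangle from Q_t to Q*: change in PS = 86.6719 - 438.0208 = -351.349.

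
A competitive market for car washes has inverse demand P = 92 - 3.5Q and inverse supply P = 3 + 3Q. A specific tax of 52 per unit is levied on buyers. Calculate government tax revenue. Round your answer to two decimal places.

296.00

Without the tax, 92 - 3.5Q = 3 + 3Q so Q* = 13.6923 and P* = 44.0769.
With the tax, buyers' net willingness to pay falls by 52: (92 - 52) - 3.5Q = 3 + 3Q, so Q_t = 5.6923. Buyers pay P_b = 72.0769; sellers receive P_s = P_b - 52 = 20.0769.
Revenue is the tax times quantity traded: 52 x 5.6923 = 296.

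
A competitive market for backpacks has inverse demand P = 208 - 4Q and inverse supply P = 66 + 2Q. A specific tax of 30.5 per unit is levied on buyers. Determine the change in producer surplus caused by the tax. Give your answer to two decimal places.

-214.77

Pre-tax equilibrium: 208 - 4Q = 66 + 2Q gives Q* = 23.6667, P* = 113.3333.
With the tax, buyers' net willingness to pay falls by 30.5: (208 - 30.5) - 4Q = 66 + 2Q, so Q_t = 18.5833. Buyers pay P_b = 133.6667; sellers receive P_s = P_b - 30.5 = 103.1667.
Producers lose the trapezoid between P_s and P* out to Q_t plus the triangle from Q_t to Q*: change in PS = 345.3403 - 560.1111 = -214.7708.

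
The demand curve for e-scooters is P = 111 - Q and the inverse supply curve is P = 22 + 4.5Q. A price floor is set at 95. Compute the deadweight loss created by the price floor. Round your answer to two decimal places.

Free-market equilibrium: 111 - Q = 22 + 4.5Q gives Q* = 16.1818, P* = 94.8182.
At P = 95, buyers demand (111 - 95)/1 = 16 while sellers would supply more, so the quantity traded is 16 at price 95.
At Q = 16 the demand price is 95 and the supply price is 94. Deadweight loss is the triangle between the curves from 16 to 16.1818: (1/2)(95 - 94)(16.1818 - 16) = 0.0909.

0.09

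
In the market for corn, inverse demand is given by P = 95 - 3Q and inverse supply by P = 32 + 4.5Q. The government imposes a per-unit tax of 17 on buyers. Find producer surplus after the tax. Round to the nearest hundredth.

Without the tax, 95 - 3Q = 32 + 4.5Q so Q* = 8.4 and P* = 69.8.
A tax on buyers shifts demand down by 17: (95 - 17) - 3Q = 32 + 4.5Q, so Q_t = 6.1333. Buyers pay P_b = 76.6; sellers receive P_s = P_b - 17 = 59.6.
PS = (1/2)(Q_t)(P_s - 32) = (1/2)(6.1333)(27.6) = 84.64.

84.64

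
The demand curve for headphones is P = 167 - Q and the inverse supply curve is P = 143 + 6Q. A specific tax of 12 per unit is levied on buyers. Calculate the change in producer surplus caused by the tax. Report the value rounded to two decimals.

Pre-tax equilibrium: 167 - Q = 143 + 6Q gives Q* = 3.4286, P* = 163.5714.
With the tax, buyers' net willingness to pay falls by 12: (167 - 12) - Q = 143 + 6Q, so Q_t = 1.7143. Buyers pay P_b = 165.2857; sellers receive P_s = P_b - 12 = 153.2857.
Producers lose the trapezoid between P_s and P* out to Q_t plus the triangle from Q_t to Q*: change in PS = 8.8163 - 35.2653 = -26.449.

-26.45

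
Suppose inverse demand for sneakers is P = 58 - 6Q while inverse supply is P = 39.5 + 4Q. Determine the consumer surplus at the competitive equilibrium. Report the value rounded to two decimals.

Set 58 - 6Q = 39.5 + 4Q, which gives 18.5 = 10Q, so Q* = 1.85 and P* = 58 - 6(1.85) = 46.9.
The demand choke price is 58, so CS = (1/2)(Q*)(58 - P*) = (1/2)(1.85)(11.1) = 10.2675.

10.27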